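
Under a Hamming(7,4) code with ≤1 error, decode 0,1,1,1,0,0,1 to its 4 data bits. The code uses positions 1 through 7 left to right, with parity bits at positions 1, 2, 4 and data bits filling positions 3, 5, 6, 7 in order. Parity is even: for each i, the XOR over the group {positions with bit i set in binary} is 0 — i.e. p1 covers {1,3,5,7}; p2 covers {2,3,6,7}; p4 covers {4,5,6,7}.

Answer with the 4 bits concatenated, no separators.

1001

s1 (pos 1,3,5,7): 0⊕1⊕0⊕1 = 0
s2 (pos 2,3,6,7): 1⊕1⊕0⊕1 = 1
s4 (pos 4,5,6,7): 1⊕0⊕0⊕1 = 0
Syndrome s4…s1 = 010 → error at position 2.
Flip position 2: 0111001 → 0011001
Read data bits from positions 3,5,6,7: 1001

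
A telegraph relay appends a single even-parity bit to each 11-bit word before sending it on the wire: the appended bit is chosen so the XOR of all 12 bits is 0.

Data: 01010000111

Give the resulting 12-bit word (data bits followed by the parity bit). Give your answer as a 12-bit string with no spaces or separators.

010100001111

XOR of the 11 data bits: 0⊕1⊕0⊕1⊕0⊕0⊕0⊕0⊕1⊕1⊕1 = 1
Parity bit = 1 (so all 12 bits XOR to 0).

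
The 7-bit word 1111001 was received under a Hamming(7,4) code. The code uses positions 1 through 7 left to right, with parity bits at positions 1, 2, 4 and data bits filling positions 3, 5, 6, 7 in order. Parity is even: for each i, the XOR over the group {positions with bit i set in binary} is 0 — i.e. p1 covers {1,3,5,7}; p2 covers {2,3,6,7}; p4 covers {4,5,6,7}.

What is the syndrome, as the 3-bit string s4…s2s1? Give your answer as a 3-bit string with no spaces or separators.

s1 (pos 1,3,5,7): 1⊕1⊕0⊕1 = 1
s2 (pos 2,3,6,7): 1⊕1⊕0⊕1 = 1
s4 (pos 4,5,6,7): 1⊕0⊕0⊕1 = 0
Syndrome s4…s1 = 011 → error at position 3.

011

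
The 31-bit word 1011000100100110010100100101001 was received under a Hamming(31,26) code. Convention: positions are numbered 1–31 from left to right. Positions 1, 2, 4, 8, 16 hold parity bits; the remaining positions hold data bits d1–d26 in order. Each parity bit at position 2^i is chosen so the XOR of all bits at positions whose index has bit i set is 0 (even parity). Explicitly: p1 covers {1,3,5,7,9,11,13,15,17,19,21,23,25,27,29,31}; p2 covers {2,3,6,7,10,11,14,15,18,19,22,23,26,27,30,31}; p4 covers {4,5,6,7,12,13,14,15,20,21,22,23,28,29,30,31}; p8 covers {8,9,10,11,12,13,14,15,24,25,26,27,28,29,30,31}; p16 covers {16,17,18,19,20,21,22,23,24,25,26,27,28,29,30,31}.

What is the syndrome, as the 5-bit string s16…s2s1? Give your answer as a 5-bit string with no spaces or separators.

01100

s1 (pos 1,3,5,7,9,11,13,15,17,19,21,23,25,27,29,31): 1⊕1⊕0⊕0⊕0⊕1⊕0⊕1⊕0⊕0⊕0⊕1⊕0⊕0⊕0⊕1 = 0
s2 (pos 2,3,6,7,10,11,14,15,18,19,22,23,26,27,30,31): 0⊕1⊕0⊕0⊕0⊕1⊕1⊕1⊕1⊕0⊕0⊕1⊕1⊕0⊕0⊕1 = 0
s4 (pos 4,5,6,7,12,13,14,15,20,21,22,23,28,29,30,31): 1⊕0⊕0⊕0⊕0⊕0⊕1⊕1⊕1⊕0⊕0⊕1⊕1⊕0⊕0⊕1 = 1
s8 (pos 8,9,10,11,12,13,14,15,24,25,26,27,28,29,30,31): 1⊕0⊕0⊕1⊕0⊕0⊕1⊕1⊕0⊕0⊕1⊕0⊕1⊕0⊕0⊕1 = 1
s16 (pos 16,17,18,19,20,21,22,23,24,25,26,27,28,29,30,31): 0⊕0⊕1⊕0⊕1⊕0⊕0⊕1⊕0⊕0⊕1⊕0⊕1⊕0⊕0⊕1 = 0
Syndrome s16…s1 = 01100 → error at position 12.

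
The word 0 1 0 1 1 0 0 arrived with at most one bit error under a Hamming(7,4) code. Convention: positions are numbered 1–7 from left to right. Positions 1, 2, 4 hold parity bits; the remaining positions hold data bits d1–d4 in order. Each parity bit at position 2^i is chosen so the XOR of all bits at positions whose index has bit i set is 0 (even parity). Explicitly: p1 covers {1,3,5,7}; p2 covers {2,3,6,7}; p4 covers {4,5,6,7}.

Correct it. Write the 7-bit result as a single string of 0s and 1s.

s1 (pos 1,3,5,7): 0⊕0⊕1⊕0 = 1
s2 (pos 2,3,6,7): 1⊕0⊕0⊕0 = 1
s4 (pos 4,5,6,7): 1⊕1⊕0⊕0 = 0
Syndrome s4…s1 = 011 → error at position 3.
Flip position 3: 0101100 → 0111100

0111100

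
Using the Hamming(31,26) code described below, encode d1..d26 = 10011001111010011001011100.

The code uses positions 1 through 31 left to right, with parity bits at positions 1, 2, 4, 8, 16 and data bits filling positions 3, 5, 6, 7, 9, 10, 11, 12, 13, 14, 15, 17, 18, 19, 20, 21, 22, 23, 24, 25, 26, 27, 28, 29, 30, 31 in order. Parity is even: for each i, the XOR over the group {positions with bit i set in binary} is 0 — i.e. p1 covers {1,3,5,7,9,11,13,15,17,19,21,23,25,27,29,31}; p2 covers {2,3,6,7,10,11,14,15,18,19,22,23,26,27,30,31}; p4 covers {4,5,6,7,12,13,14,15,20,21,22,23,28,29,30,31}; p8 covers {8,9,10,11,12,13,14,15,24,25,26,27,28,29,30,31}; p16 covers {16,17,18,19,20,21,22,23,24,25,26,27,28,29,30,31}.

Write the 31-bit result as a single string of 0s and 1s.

Place data at non-parity positions: p1 p2 1 p4 0 0 1 p8 1 0 0 1 1 1 1 p16 0 1 0 0 1 1 0 0 1 0 1 1 1 0 0
p1 (pos 1,3,5,7,9,11,13,15,17,19,21,23,25,27,29,31): XOR of data positions = 1⊕0⊕1⊕1⊕0⊕1⊕1⊕0⊕0⊕1⊕0⊕1⊕1⊕1⊕0 = 1
p2 (pos 2,3,6,7,10,11,14,15,18,19,22,23,26,27,30,31): XOR of data positions = 1⊕0⊕1⊕0⊕0⊕1⊕1⊕1⊕0⊕1⊕0⊕0⊕1⊕0⊕0 = 1
p4 (pos 4,5,6,7,12,13,14,15,20,21,22,23,28,29,30,31): XOR of data positions = 0⊕0⊕1⊕1⊕1⊕1⊕1⊕0⊕1⊕1⊕0⊕1⊕1⊕0⊕0 = 1
p8 (pos 8,9,10,11,12,13,14,15,24,25,26,27,28,29,30,31): XOR of data positions = 1⊕0⊕0⊕1⊕1⊕1⊕1⊕0⊕1⊕0⊕1⊕1⊕1⊕0⊕0 = 1
p16 (pos 16,17,18,19,20,21,22,23,24,25,26,27,28,29,30,31): XOR of data positions = 0⊕1⊕0⊕0⊕1⊕1⊕0⊕0⊕1⊕0⊕1⊕1⊕1⊕0⊕0 = 1
Codeword: 1111001110011111010011001011100

1111001110011111010011001011100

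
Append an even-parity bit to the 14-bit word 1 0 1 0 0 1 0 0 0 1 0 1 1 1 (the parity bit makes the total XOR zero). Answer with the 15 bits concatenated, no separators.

XOR of the 14 data bits: 1⊕0⊕1⊕0⊕0⊕1⊕0⊕0⊕0⊕1⊕0⊕1⊕1⊕1 = 1
Parity bit = 1 (so all 15 bits XOR to 0).

101001000101111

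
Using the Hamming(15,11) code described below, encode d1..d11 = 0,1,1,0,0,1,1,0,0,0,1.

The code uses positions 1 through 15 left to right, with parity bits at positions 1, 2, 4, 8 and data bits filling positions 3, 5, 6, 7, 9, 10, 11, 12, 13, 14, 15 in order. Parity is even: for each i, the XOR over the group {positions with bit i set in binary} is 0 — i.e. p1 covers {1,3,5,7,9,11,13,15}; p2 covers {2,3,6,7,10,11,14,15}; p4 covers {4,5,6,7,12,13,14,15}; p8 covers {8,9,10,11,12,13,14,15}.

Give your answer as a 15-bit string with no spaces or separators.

Place data at non-parity positions: p1 p2 0 p4 1 1 0 p8 0 1 1 0 0 0 1
p1 (pos 1,3,5,7,9,11,13,15): XOR of data positions = 0⊕1⊕0⊕0⊕1⊕0⊕1 = 1
p2 (pos 2,3,6,7,10,11,14,15): XOR of data positions = 0⊕1⊕0⊕1⊕1⊕0⊕1 = 0
p4 (pos 4,5,6,7,12,13,14,15): XOR of data positions = 1⊕1⊕0⊕0⊕0⊕0⊕1 = 1
p8 (pos 8,9,10,11,12,13,14,15): XOR of data positions = 0⊕1⊕1⊕0⊕0⊕0⊕1 = 1
Codeword: 100111010110001

100111010110001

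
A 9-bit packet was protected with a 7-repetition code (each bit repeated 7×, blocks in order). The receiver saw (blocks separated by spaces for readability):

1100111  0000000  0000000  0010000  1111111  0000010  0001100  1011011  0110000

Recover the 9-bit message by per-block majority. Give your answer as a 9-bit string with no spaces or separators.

Block 1 (1100111): 5 ones → 1
Block 2 (0000000): 0 ones → 0
Block 3 (0000000): 0 ones → 0
Block 4 (0010000): 1 one → 0
Block 5 (1111111): 7 ones → 1
Block 6 (0000010): 1 one → 0
Block 7 (0001100): 2 ones → 0
Block 8 (1011011): 5 ones → 1
Block 9 (0110000): 2 ones → 0

100010010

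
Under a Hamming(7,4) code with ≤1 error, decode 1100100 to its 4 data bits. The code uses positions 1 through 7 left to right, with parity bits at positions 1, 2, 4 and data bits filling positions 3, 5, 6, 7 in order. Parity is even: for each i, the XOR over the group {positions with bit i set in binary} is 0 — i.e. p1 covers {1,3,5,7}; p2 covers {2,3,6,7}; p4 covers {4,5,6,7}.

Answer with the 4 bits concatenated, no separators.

s1 (pos 1,3,5,7): 1⊕0⊕1⊕0 = 0
s2 (pos 2,3,6,7): 1⊕0⊕0⊕0 = 1
s4 (pos 4,5,6,7): 0⊕1⊕0⊕0 = 1
Syndrome s4…s1 = 110 → error at position 6.
Flip position 6: 1100100 → 1100110
Read data bits from positions 3,5,6,7: 0110

0110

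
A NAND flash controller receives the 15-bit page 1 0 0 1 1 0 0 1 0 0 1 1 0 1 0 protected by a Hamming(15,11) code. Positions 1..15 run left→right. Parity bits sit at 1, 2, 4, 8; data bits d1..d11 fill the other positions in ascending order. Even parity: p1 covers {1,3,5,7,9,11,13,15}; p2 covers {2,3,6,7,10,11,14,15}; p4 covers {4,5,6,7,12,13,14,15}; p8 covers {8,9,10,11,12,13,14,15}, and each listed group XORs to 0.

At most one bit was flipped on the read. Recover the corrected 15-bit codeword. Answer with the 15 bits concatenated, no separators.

s1 (pos 1,3,5,7,9,11,13,15): 1⊕0⊕1⊕0⊕0⊕1⊕0⊕0 = 1
s2 (pos 2,3,6,7,10,11,14,15): 0⊕0⊕0⊕0⊕0⊕1⊕1⊕0 = 0
s4 (pos 4,5,6,7,12,13,14,15): 1⊕1⊕0⊕0⊕1⊕0⊕1⊕0 = 0
s8 (pos 8,9,10,11,12,13,14,15): 1⊕0⊕0⊕1⊕1⊕0⊕1⊕0 = 0
Syndrome s8…s1 = 0001 → error at position 1.
Flip position 1: 100110010011010 → 000110010011010

000110010011010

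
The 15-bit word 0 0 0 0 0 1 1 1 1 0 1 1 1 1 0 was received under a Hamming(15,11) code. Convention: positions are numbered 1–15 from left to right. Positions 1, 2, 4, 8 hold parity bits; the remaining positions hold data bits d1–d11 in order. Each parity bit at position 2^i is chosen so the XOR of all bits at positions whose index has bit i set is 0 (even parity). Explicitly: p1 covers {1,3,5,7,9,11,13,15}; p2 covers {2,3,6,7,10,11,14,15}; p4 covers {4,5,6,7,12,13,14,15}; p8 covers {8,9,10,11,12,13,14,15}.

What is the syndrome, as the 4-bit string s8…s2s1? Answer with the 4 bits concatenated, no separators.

s1 (pos 1,3,5,7,9,11,13,15): 0⊕0⊕0⊕1⊕1⊕1⊕1⊕0 = 0
s2 (pos 2,3,6,7,10,11,14,15): 0⊕0⊕1⊕1⊕0⊕1⊕1⊕0 = 0
s4 (pos 4,5,6,7,12,13,14,15): 0⊕0⊕1⊕1⊕1⊕1⊕1⊕0 = 1
s8 (pos 8,9,10,11,12,13,14,15): 1⊕1⊕0⊕1⊕1⊕1⊕1⊕0 = 0
Syndrome s8…s1 = 0100 → error at position 4.

0100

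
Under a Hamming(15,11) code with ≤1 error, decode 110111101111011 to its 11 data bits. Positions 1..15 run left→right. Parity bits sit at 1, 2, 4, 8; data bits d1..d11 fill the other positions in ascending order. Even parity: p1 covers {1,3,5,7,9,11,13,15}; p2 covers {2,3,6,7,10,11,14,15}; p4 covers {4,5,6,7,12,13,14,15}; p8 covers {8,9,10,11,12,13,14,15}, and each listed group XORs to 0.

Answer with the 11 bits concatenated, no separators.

s1 (pos 1,3,5,7,9,11,13,15): 1⊕0⊕1⊕1⊕1⊕1⊕0⊕1 = 0
s2 (pos 2,3,6,7,10,11,14,15): 1⊕0⊕1⊕1⊕1⊕1⊕1⊕1 = 1
s4 (pos 4,5,6,7,12,13,14,15): 1⊕1⊕1⊕1⊕1⊕0⊕1⊕1 = 1
s8 (pos 8,9,10,11,12,13,14,15): 0⊕1⊕1⊕1⊕1⊕0⊕1⊕1 = 0
Syndrome s8…s1 = 0110 → error at position 6.
Flip position 6: 110111101111011 → 110110101111011
Read data bits from positions 3,5,6,7,9,10,11,12,13,14,15: 01011111011

01011111011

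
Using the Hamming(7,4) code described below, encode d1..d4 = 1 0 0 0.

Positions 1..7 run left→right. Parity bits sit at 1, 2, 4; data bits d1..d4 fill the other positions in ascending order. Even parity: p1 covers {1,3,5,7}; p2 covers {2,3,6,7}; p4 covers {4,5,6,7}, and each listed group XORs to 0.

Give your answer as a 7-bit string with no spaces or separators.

1110000

Place data at non-parity positions: p1 p2 1 p4 0 0 0
p1 (pos 1,3,5,7): XOR of data positions = 1⊕0⊕0 = 1
p2 (pos 2,3,6,7): XOR of data positions = 1⊕0⊕0 = 1
p4 (pos 4,5,6,7): XOR of data positions = 0⊕0⊕0 = 0
Codeword: 1110000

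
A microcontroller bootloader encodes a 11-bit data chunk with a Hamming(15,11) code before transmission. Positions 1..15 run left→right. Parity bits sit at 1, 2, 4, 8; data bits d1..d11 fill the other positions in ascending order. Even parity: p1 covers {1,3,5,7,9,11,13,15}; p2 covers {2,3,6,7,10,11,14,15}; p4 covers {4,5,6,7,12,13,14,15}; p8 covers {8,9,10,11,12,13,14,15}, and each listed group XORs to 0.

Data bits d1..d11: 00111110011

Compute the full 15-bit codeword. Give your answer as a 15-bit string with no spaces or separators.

Place data at non-parity positions: p1 p2 0 p4 0 1 1 p8 1 1 1 0 0 1 1
p1 (pos 1,3,5,7,9,11,13,15): XOR of data positions = 0⊕0⊕1⊕1⊕1⊕0⊕1 = 0
p2 (pos 2,3,6,7,10,11,14,15): XOR of data positions = 0⊕1⊕1⊕1⊕1⊕1⊕1 = 0
p4 (pos 4,5,6,7,12,13,14,15): XOR of data positions = 0⊕1⊕1⊕0⊕0⊕1⊕1 = 0
p8 (pos 8,9,10,11,12,13,14,15): XOR of data positions = 1⊕1⊕1⊕0⊕0⊕1⊕1 = 1
Codeword: 000001111110011

000001111110011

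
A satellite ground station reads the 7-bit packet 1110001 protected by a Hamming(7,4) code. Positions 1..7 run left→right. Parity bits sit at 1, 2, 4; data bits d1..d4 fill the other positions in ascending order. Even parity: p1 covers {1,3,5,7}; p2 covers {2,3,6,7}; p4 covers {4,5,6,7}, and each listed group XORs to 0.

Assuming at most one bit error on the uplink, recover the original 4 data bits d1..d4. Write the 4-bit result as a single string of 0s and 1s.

1000

s1 (pos 1,3,5,7): 1⊕1⊕0⊕1 = 1
s2 (pos 2,3,6,7): 1⊕1⊕0⊕1 = 1
s4 (pos 4,5,6,7): 0⊕0⊕0⊕1 = 1
Syndrome s4…s1 = 111 → error at position 7.
Flip position 7: 1110001 → 1110000
Read data bits from positions 3,5,6,7: 1000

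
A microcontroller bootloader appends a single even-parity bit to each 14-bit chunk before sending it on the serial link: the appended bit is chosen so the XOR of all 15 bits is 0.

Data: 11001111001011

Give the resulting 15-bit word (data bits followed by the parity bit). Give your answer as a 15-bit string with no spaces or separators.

110011110010111

XOR of the 14 data bits: 1⊕1⊕0⊕0⊕1⊕1⊕1⊕1⊕0⊕0⊕1⊕0⊕1⊕1 = 1
Parity bit = 1 (so all 15 bits XOR to 0).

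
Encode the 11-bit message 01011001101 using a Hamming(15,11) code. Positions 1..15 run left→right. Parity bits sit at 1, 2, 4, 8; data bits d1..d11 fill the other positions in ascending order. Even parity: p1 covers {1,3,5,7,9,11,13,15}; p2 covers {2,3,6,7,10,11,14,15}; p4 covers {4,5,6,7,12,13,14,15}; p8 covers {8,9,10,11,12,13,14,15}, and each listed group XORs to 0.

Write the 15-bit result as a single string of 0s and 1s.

Place data at non-parity positions: p1 p2 0 p4 1 0 1 p8 1 0 0 1 1 0 1
p1 (pos 1,3,5,7,9,11,13,15): XOR of data positions = 0⊕1⊕1⊕1⊕0⊕1⊕1 = 1
p2 (pos 2,3,6,7,10,11,14,15): XOR of data positions = 0⊕0⊕1⊕0⊕0⊕0⊕1 = 0
p4 (pos 4,5,6,7,12,13,14,15): XOR of data positions = 1⊕0⊕1⊕1⊕1⊕0⊕1 = 1
p8 (pos 8,9,10,11,12,13,14,15): XOR of data positions = 1⊕0⊕0⊕1⊕1⊕0⊕1 = 0
Codeword: 100110101001101

100110101001101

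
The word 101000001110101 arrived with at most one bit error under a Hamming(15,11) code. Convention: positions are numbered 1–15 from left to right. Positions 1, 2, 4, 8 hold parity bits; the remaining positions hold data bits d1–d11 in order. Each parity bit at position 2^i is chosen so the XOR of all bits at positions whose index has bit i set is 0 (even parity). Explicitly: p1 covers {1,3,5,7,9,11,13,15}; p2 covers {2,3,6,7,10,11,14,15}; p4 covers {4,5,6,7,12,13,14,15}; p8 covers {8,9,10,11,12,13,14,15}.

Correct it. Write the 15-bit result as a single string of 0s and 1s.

101000011110101

s1 (pos 1,3,5,7,9,11,13,15): 1⊕1⊕0⊕0⊕1⊕1⊕1⊕1 = 0
s2 (pos 2,3,6,7,10,11,14,15): 0⊕1⊕0⊕0⊕1⊕1⊕0⊕1 = 0
s4 (pos 4,5,6,7,12,13,14,15): 0⊕0⊕0⊕0⊕0⊕1⊕0⊕1 = 0
s8 (pos 8,9,10,11,12,13,14,15): 0⊕1⊕1⊕1⊕0⊕1⊕0⊕1 = 1
Syndrome s8…s1 = 1000 → error at position 8.
Flip position 8: 101000001110101 → 101000011110101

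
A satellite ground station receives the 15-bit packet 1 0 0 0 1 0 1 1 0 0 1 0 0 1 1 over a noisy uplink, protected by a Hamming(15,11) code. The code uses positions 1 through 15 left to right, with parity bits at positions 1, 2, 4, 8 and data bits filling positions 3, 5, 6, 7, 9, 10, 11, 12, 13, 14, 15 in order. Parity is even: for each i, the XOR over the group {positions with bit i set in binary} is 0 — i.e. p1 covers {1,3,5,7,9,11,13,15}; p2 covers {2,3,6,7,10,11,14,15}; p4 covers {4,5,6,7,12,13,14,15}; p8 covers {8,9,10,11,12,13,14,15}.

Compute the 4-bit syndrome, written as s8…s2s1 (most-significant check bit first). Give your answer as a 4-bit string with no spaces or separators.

0001

s1 (pos 1,3,5,7,9,11,13,15): 1⊕0⊕1⊕1⊕0⊕1⊕0⊕1 = 1
s2 (pos 2,3,6,7,10,11,14,15): 0⊕0⊕0⊕1⊕0⊕1⊕1⊕1 = 0
s4 (pos 4,5,6,7,12,13,14,15): 0⊕1⊕0⊕1⊕0⊕0⊕1⊕1 = 0
s8 (pos 8,9,10,11,12,13,14,15): 1⊕0⊕0⊕1⊕0⊕0⊕1⊕1 = 0
Syndrome s8…s1 = 0001 → error at position 1.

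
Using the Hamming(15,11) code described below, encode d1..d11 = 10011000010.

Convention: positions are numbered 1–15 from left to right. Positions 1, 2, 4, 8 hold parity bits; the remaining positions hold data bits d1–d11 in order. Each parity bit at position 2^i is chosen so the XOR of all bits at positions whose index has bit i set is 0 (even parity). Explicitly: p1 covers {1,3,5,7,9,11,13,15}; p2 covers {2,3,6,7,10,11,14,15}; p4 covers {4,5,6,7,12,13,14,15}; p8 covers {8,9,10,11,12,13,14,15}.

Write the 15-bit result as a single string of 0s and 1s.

Place data at non-parity positions: p1 p2 1 p4 0 0 1 p8 1 0 0 0 0 1 0
p1 (pos 1,3,5,7,9,11,13,15): XOR of data positions = 1⊕0⊕1⊕1⊕0⊕0⊕0 = 1
p2 (pos 2,3,6,7,10,11,14,15): XOR of data positions = 1⊕0⊕1⊕0⊕0⊕1⊕0 = 1
p4 (pos 4,5,6,7,12,13,14,15): XOR of data positions = 0⊕0⊕1⊕0⊕0⊕1⊕0 = 0
p8 (pos 8,9,10,11,12,13,14,15): XOR of data positions = 1⊕0⊕0⊕0⊕0⊕1⊕0 = 0
Codeword: 111000101000010

111000101000010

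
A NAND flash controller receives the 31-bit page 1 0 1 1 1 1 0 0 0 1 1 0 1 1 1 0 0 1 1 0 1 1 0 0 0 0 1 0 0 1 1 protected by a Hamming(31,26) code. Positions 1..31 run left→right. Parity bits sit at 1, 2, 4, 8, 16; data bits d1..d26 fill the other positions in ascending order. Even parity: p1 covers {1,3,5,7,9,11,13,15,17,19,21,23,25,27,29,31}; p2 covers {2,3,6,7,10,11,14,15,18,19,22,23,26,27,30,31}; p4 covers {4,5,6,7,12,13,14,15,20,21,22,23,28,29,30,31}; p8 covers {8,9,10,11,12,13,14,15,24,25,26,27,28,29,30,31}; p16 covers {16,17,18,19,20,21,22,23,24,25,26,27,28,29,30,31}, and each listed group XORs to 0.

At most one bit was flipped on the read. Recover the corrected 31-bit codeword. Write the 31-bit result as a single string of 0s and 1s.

1011110001101111011011000010011

s1 (pos 1,3,5,7,9,11,13,15,17,19,21,23,25,27,29,31): 1⊕1⊕1⊕0⊕0⊕1⊕1⊕1⊕0⊕1⊕1⊕0⊕0⊕1⊕0⊕1 = 0
s2 (pos 2,3,6,7,10,11,14,15,18,19,22,23,26,27,30,31): 0⊕1⊕1⊕0⊕1⊕1⊕1⊕1⊕1⊕1⊕1⊕0⊕0⊕1⊕1⊕1 = 0
s4 (pos 4,5,6,7,12,13,14,15,20,21,22,23,28,29,30,31): 1⊕1⊕1⊕0⊕0⊕1⊕1⊕1⊕0⊕1⊕1⊕0⊕0⊕0⊕1⊕1 = 0
s8 (pos 8,9,10,11,12,13,14,15,24,25,26,27,28,29,30,31): 0⊕0⊕1⊕1⊕0⊕1⊕1⊕1⊕0⊕0⊕0⊕1⊕0⊕0⊕1⊕1 = 0
s16 (pos 16,17,18,19,20,21,22,23,24,25,26,27,28,29,30,31): 0⊕0⊕1⊕1⊕0⊕1⊕1⊕0⊕0⊕0⊕0⊕1⊕0⊕0⊕1⊕1 = 1
Syndrome s16…s1 = 10000 → error at position 16.
Flip position 16: 1011110001101110011011000010011 → 1011110001101111011011000010011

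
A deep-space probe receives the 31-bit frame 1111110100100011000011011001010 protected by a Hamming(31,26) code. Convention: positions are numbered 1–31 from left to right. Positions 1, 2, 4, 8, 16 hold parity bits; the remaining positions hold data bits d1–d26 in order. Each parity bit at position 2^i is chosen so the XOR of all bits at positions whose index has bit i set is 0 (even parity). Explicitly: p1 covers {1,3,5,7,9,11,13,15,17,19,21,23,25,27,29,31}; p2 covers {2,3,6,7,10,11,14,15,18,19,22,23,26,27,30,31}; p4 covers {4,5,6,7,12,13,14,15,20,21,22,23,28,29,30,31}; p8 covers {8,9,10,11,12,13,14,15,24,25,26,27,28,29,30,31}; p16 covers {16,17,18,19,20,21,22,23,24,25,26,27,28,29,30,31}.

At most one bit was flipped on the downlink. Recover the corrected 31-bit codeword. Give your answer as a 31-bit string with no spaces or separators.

1111110100100011000011011011010

s1 (pos 1,3,5,7,9,11,13,15,17,19,21,23,25,27,29,31): 1⊕1⊕1⊕0⊕0⊕1⊕0⊕1⊕0⊕0⊕1⊕0⊕1⊕0⊕0⊕0 = 1
s2 (pos 2,3,6,7,10,11,14,15,18,19,22,23,26,27,30,31): 1⊕1⊕1⊕0⊕0⊕1⊕0⊕1⊕0⊕0⊕1⊕0⊕0⊕0⊕1⊕0 = 1
s4 (pos 4,5,6,7,12,13,14,15,20,21,22,23,28,29,30,31): 1⊕1⊕1⊕0⊕0⊕0⊕0⊕1⊕0⊕1⊕1⊕0⊕1⊕0⊕1⊕0 = 0
s8 (pos 8,9,10,11,12,13,14,15,24,25,26,27,28,29,30,31): 1⊕0⊕0⊕1⊕0⊕0⊕0⊕1⊕1⊕1⊕0⊕0⊕1⊕0⊕1⊕0 = 1
s16 (pos 16,17,18,19,20,21,22,23,24,25,26,27,28,29,30,31): 1⊕0⊕0⊕0⊕0⊕1⊕1⊕0⊕1⊕1⊕0⊕0⊕1⊕0⊕1⊕0 = 1
Syndrome s16…s1 = 11011 → error at position 27.
Flip position 27: 1111110100100011000011011001010 → 1111110100100011000011011011010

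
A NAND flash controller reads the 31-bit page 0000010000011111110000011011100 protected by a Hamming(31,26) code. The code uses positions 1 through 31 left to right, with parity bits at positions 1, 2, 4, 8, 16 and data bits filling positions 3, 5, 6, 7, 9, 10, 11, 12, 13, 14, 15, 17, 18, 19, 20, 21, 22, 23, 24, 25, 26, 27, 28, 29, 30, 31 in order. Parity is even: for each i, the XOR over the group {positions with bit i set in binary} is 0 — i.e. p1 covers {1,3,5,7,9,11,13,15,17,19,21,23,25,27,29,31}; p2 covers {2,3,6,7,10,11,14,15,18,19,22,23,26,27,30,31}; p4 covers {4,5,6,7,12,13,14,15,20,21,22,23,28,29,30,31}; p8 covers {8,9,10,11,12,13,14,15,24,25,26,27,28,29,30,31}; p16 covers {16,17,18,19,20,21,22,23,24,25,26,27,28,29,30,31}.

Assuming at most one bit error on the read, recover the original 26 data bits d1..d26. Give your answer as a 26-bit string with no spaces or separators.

s1 (pos 1,3,5,7,9,11,13,15,17,19,21,23,25,27,29,31): 0⊕0⊕0⊕0⊕0⊕0⊕1⊕1⊕1⊕0⊕0⊕0⊕1⊕1⊕1⊕0 = 0
s2 (pos 2,3,6,7,10,11,14,15,18,19,22,23,26,27,30,31): 0⊕0⊕1⊕0⊕0⊕0⊕1⊕1⊕1⊕0⊕0⊕0⊕0⊕1⊕0⊕0 = 1
s4 (pos 4,5,6,7,12,13,14,15,20,21,22,23,28,29,30,31): 0⊕0⊕1⊕0⊕1⊕1⊕1⊕1⊕0⊕0⊕0⊕0⊕1⊕1⊕0⊕0 = 1
s8 (pos 8,9,10,11,12,13,14,15,24,25,26,27,28,29,30,31): 0⊕0⊕0⊕0⊕1⊕1⊕1⊕1⊕1⊕1⊕0⊕1⊕1⊕1⊕0⊕0 = 1
s16 (pos 16,17,18,19,20,21,22,23,24,25,26,27,28,29,30,31): 1⊕1⊕1⊕0⊕0⊕0⊕0⊕0⊕1⊕1⊕0⊕1⊕1⊕1⊕0⊕0 = 0
Syndrome s16…s1 = 01110 → error at position 14.
Flip position 14: 0000010000011111110000011011100 → 0000010000011011110000011011100
Read data bits from positions 3,5,6,7,9,10,11,12,13,14,15,17,18,19,20,21,22,23,24,25,26,27,28,29,30,31: 00100001101110000011011100

00100001101110000011011100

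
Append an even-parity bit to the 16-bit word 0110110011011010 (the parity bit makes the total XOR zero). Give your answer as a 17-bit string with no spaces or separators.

01101100110110101

XOR of the 16 data bits: 0⊕1⊕1⊕0⊕1⊕1⊕0⊕0⊕1⊕1⊕0⊕1⊕1⊕0⊕1⊕0 = 1
Parity bit = 1 (so all 17 bits XOR to 0).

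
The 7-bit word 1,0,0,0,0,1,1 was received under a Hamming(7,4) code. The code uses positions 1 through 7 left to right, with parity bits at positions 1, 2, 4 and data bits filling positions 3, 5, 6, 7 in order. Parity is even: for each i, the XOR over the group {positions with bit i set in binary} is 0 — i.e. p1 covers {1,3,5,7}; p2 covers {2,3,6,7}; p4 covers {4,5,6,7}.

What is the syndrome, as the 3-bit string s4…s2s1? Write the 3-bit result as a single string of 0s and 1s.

000

s1 (pos 1,3,5,7): 1⊕0⊕0⊕1 = 0
s2 (pos 2,3,6,7): 0⊕0⊕1⊕1 = 0
s4 (pos 4,5,6,7): 0⊕0⊕1⊕1 = 0
Syndrome s4…s1 = 000 → no error.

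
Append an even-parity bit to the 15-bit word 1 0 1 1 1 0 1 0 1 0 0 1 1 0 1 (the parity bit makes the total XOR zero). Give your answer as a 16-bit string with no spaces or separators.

XOR of the 15 data bits: 1⊕0⊕1⊕1⊕1⊕0⊕1⊕0⊕1⊕0⊕0⊕1⊕1⊕0⊕1 = 1
Parity bit = 1 (so all 16 bits XOR to 0).

1011101010011011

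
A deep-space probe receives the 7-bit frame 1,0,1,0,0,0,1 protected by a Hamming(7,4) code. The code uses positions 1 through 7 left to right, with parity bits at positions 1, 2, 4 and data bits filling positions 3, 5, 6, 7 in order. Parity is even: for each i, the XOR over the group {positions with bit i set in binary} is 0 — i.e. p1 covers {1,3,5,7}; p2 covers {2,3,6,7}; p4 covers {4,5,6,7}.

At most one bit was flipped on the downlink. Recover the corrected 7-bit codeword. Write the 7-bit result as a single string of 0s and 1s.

1010101

s1 (pos 1,3,5,7): 1⊕1⊕0⊕1 = 1
s2 (pos 2,3,6,7): 0⊕1⊕0⊕1 = 0
s4 (pos 4,5,6,7): 0⊕0⊕0⊕1 = 1
Syndrome s4…s1 = 101 → error at position 5.
Flip position 5: 1010001 → 1010101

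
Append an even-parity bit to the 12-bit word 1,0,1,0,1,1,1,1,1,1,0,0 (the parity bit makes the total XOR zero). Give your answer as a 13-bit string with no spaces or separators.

XOR of the 12 data bits: 1⊕0⊕1⊕0⊕1⊕1⊕1⊕1⊕1⊕1⊕0⊕0 = 0
Parity bit = 0 (so all 13 bits XOR to 0).

1010111111000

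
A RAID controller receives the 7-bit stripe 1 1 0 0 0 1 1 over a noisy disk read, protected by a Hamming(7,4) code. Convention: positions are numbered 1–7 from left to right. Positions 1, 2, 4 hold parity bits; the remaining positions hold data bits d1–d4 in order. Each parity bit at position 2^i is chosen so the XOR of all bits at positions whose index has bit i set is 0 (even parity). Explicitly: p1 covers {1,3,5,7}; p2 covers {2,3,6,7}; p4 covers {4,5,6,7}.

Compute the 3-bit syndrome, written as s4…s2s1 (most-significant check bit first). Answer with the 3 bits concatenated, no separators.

010

s1 (pos 1,3,5,7): 1⊕0⊕0⊕1 = 0
s2 (pos 2,3,6,7): 1⊕0⊕1⊕1 = 1
s4 (pos 4,5,6,7): 0⊕0⊕1⊕1 = 0
Syndrome s4…s1 = 010 → error at position 2.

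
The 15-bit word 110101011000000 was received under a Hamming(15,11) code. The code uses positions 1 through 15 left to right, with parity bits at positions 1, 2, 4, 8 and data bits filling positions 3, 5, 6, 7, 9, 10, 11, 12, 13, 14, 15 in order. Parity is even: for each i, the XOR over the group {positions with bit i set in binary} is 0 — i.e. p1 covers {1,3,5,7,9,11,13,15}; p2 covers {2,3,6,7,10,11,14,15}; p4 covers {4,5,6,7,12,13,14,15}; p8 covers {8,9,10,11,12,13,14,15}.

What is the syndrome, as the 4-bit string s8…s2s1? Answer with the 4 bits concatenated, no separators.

s1 (pos 1,3,5,7,9,11,13,15): 1⊕0⊕0⊕0⊕1⊕0⊕0⊕0 = 0
s2 (pos 2,3,6,7,10,11,14,15): 1⊕0⊕1⊕0⊕0⊕0⊕0⊕0 = 0
s4 (pos 4,5,6,7,12,13,14,15): 1⊕0⊕1⊕0⊕0⊕0⊕0⊕0 = 0
s8 (pos 8,9,10,11,12,13,14,15): 1⊕1⊕0⊕0⊕0⊕0⊕0⊕0 = 0
Syndrome s8…s1 = 0000 → no error.

0000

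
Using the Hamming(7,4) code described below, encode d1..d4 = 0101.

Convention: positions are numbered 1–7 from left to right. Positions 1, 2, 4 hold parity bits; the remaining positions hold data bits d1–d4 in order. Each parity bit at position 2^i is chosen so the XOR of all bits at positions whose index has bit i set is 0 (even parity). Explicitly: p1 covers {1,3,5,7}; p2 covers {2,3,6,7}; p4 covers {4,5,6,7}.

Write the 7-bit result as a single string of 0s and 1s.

0100101

Place data at non-parity positions: p1 p2 0 p4 1 0 1
p1 (pos 1,3,5,7): XOR of data positions = 0⊕1⊕1 = 0
p2 (pos 2,3,6,7): XOR of data positions = 0⊕0⊕1 = 1
p4 (pos 4,5,6,7): XOR of data positions = 1⊕0⊕1 = 0
Codeword: 0100101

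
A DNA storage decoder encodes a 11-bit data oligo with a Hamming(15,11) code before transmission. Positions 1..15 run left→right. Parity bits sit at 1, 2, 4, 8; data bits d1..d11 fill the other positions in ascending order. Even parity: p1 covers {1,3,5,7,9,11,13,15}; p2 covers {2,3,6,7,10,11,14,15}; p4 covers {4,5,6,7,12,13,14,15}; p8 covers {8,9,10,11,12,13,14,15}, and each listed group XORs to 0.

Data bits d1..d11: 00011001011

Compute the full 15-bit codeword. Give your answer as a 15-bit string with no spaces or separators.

Place data at non-parity positions: p1 p2 0 p4 0 0 1 p8 1 0 0 1 0 1 1
p1 (pos 1,3,5,7,9,11,13,15): XOR of data positions = 0⊕0⊕1⊕1⊕0⊕0⊕1 = 1
p2 (pos 2,3,6,7,10,11,14,15): XOR of data positions = 0⊕0⊕1⊕0⊕0⊕1⊕1 = 1
p4 (pos 4,5,6,7,12,13,14,15): XOR of data positions = 0⊕0⊕1⊕1⊕0⊕1⊕1 = 0
p8 (pos 8,9,10,11,12,13,14,15): XOR of data positions = 1⊕0⊕0⊕1⊕0⊕1⊕1 = 0
Codeword: 110000101001011

110000101001011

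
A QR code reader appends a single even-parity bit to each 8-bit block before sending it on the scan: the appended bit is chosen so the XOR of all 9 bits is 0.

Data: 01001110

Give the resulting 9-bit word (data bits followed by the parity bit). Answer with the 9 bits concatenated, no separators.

010011100

XOR of the 8 data bits: 0⊕1⊕0⊕0⊕1⊕1⊕1⊕0 = 0
Parity bit = 0 (so all 9 bits XOR to 0).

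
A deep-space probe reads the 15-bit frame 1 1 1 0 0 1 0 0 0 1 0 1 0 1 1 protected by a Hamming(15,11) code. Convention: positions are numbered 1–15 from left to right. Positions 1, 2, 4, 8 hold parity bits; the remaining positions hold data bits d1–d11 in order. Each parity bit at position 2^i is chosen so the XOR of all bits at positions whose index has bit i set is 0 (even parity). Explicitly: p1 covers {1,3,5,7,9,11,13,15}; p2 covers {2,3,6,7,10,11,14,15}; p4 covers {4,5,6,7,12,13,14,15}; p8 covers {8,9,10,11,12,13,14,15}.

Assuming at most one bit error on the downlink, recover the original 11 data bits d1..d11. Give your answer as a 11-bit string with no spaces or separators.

10100101011

s1 (pos 1,3,5,7,9,11,13,15): 1⊕1⊕0⊕0⊕0⊕0⊕0⊕1 = 1
s2 (pos 2,3,6,7,10,11,14,15): 1⊕1⊕1⊕0⊕1⊕0⊕1⊕1 = 0
s4 (pos 4,5,6,7,12,13,14,15): 0⊕0⊕1⊕0⊕1⊕0⊕1⊕1 = 0
s8 (pos 8,9,10,11,12,13,14,15): 0⊕0⊕1⊕0⊕1⊕0⊕1⊕1 = 0
Syndrome s8…s1 = 0001 → error at position 1.
Flip position 1: 111001000101011 → 011001000101011
Read data bits from positions 3,5,6,7,9,10,11,12,13,14,15: 10100101011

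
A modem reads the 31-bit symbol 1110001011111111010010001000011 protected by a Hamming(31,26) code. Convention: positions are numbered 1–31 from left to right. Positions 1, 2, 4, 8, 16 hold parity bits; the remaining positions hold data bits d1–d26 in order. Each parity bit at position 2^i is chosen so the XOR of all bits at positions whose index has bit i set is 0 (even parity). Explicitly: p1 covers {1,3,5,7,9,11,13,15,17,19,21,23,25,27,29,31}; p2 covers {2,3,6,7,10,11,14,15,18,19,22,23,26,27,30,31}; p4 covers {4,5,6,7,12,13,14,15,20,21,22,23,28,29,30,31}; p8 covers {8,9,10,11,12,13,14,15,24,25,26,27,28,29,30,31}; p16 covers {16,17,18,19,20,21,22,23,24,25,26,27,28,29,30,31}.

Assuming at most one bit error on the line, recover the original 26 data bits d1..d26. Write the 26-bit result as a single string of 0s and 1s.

10011111111010010001000011

s1 (pos 1,3,5,7,9,11,13,15,17,19,21,23,25,27,29,31): 1⊕1⊕0⊕1⊕1⊕1⊕1⊕1⊕0⊕0⊕1⊕0⊕1⊕0⊕0⊕1 = 0
s2 (pos 2,3,6,7,10,11,14,15,18,19,22,23,26,27,30,31): 1⊕1⊕0⊕1⊕1⊕1⊕1⊕1⊕1⊕0⊕0⊕0⊕0⊕0⊕1⊕1 = 0
s4 (pos 4,5,6,7,12,13,14,15,20,21,22,23,28,29,30,31): 0⊕0⊕0⊕1⊕1⊕1⊕1⊕1⊕0⊕1⊕0⊕0⊕0⊕0⊕1⊕1 = 0
s8 (pos 8,9,10,11,12,13,14,15,24,25,26,27,28,29,30,31): 0⊕1⊕1⊕1⊕1⊕1⊕1⊕1⊕0⊕1⊕0⊕0⊕0⊕0⊕1⊕1 = 0
s16 (pos 16,17,18,19,20,21,22,23,24,25,26,27,28,29,30,31): 1⊕0⊕1⊕0⊕0⊕1⊕0⊕0⊕0⊕1⊕0⊕0⊕0⊕0⊕1⊕1 = 0
Syndrome s16…s1 = 00000 → no error.
Read data bits from positions 3,5,6,7,9,10,11,12,13,14,15,17,18,19,20,21,22,23,24,25,26,27,28,29,30,31: 10011111111010010001000011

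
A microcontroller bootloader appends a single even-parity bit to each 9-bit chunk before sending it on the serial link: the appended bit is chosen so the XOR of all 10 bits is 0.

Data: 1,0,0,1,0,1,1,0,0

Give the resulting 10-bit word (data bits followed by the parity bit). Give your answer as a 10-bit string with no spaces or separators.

XOR of the 9 data bits: 1⊕0⊕0⊕1⊕0⊕1⊕1⊕0⊕0 = 0
Parity bit = 0 (so all 10 bits XOR to 0).

1001011000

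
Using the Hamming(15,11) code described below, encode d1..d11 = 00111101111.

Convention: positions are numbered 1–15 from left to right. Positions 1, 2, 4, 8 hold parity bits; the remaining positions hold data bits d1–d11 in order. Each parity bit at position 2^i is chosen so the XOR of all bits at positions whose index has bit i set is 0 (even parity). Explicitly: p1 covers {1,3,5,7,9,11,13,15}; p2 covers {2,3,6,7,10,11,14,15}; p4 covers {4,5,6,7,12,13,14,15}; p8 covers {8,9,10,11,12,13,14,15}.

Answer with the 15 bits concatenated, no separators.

010001101101111

Place data at non-parity positions: p1 p2 0 p4 0 1 1 p8 1 1 0 1 1 1 1
p1 (pos 1,3,5,7,9,11,13,15): XOR of data positions = 0⊕0⊕1⊕1⊕0⊕1⊕1 = 0
p2 (pos 2,3,6,7,10,11,14,15): XOR of data positions = 0⊕1⊕1⊕1⊕0⊕1⊕1 = 1
p4 (pos 4,5,6,7,12,13,14,15): XOR of data positions = 0⊕1⊕1⊕1⊕1⊕1⊕1 = 0
p8 (pos 8,9,10,11,12,13,14,15): XOR of data positions = 1⊕1⊕0⊕1⊕1⊕1⊕1 = 0
Codeword: 010001101101111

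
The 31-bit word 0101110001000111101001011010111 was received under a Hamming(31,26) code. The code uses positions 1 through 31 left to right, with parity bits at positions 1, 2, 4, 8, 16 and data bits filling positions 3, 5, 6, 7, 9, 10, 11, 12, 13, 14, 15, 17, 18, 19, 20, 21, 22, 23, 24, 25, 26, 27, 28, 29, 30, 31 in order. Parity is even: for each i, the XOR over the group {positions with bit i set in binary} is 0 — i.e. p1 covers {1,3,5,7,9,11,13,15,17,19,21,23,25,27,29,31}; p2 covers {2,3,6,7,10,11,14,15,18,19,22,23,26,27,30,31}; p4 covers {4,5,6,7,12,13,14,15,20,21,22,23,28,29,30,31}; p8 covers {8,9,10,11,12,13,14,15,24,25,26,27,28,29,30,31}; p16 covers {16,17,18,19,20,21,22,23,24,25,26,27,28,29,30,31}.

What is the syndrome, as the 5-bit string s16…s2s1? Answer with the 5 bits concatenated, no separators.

01100

s1 (pos 1,3,5,7,9,11,13,15,17,19,21,23,25,27,29,31): 0⊕0⊕1⊕0⊕0⊕0⊕0⊕1⊕1⊕1⊕0⊕0⊕1⊕1⊕1⊕1 = 0
s2 (pos 2,3,6,7,10,11,14,15,18,19,22,23,26,27,30,31): 1⊕0⊕1⊕0⊕1⊕0⊕1⊕1⊕0⊕1⊕1⊕0⊕0⊕1⊕1⊕1 = 0
s4 (pos 4,5,6,7,12,13,14,15,20,21,22,23,28,29,30,31): 1⊕1⊕1⊕0⊕0⊕0⊕1⊕1⊕0⊕0⊕1⊕0⊕0⊕1⊕1⊕1 = 1
s8 (pos 8,9,10,11,12,13,14,15,24,25,26,27,28,29,30,31): 0⊕0⊕1⊕0⊕0⊕0⊕1⊕1⊕1⊕1⊕0⊕1⊕0⊕1⊕1⊕1 = 1
s16 (pos 16,17,18,19,20,21,22,23,24,25,26,27,28,29,30,31): 1⊕1⊕0⊕1⊕0⊕0⊕1⊕0⊕1⊕1⊕0⊕1⊕0⊕1⊕1⊕1 = 0
Syndrome s16…s1 = 01100 → error at position 12.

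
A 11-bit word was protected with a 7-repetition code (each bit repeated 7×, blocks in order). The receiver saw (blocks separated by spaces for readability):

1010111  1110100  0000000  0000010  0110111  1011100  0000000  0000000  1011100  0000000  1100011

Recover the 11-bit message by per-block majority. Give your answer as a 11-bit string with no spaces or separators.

11001100101

Block 1 (1010111): 5 ones → 1
Block 2 (1110100): 4 ones → 1
Block 3 (0000000): 0 ones → 0
Block 4 (0000010): 1 one → 0
Block 5 (0110111): 5 ones → 1
Block 6 (1011100): 4 ones → 1
Block 7 (0000000): 0 ones → 0
Block 8 (0000000): 0 ones → 0
Block 9 (1011100): 4 ones → 1
Block 10 (0000000): 0 ones → 0
Block 11 (1100011): 4 ones → 1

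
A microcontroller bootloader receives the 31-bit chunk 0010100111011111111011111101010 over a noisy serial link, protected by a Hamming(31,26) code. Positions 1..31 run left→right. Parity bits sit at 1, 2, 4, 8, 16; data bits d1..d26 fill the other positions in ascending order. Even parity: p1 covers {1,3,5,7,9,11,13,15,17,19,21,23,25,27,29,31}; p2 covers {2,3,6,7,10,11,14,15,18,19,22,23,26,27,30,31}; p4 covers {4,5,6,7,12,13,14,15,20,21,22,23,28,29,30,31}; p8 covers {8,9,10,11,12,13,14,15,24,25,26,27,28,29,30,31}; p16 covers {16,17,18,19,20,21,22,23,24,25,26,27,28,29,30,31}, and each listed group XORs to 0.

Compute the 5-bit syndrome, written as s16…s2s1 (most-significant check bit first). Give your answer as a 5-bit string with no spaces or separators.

00000

s1 (pos 1,3,5,7,9,11,13,15,17,19,21,23,25,27,29,31): 0⊕1⊕1⊕0⊕1⊕0⊕1⊕1⊕1⊕1⊕1⊕1⊕1⊕0⊕0⊕0 = 0
s2 (pos 2,3,6,7,10,11,14,15,18,19,22,23,26,27,30,31): 0⊕1⊕0⊕0⊕1⊕0⊕1⊕1⊕1⊕1⊕1⊕1⊕1⊕0⊕1⊕0 = 0
s4 (pos 4,5,6,7,12,13,14,15,20,21,22,23,28,29,30,31): 0⊕1⊕0⊕0⊕1⊕1⊕1⊕1⊕0⊕1⊕1⊕1⊕1⊕0⊕1⊕0 = 0
s8 (pos 8,9,10,11,12,13,14,15,24,25,26,27,28,29,30,31): 1⊕1⊕1⊕0⊕1⊕1⊕1⊕1⊕1⊕1⊕1⊕0⊕1⊕0⊕1⊕0 = 0
s16 (pos 16,17,18,19,20,21,22,23,24,25,26,27,28,29,30,31): 1⊕1⊕1⊕1⊕0⊕1⊕1⊕1⊕1⊕1⊕1⊕0⊕1⊕0⊕1⊕0 = 0
Syndrome s16…s1 = 00000 → no error.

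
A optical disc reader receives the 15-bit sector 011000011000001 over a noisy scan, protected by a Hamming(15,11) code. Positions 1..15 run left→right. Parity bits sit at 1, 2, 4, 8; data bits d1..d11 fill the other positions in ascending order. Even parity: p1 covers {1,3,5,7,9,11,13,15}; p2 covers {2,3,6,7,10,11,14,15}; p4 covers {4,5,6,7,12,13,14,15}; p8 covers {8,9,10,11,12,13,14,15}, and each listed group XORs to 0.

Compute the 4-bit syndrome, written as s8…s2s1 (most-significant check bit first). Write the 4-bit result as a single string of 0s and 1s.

1111

s1 (pos 1,3,5,7,9,11,13,15): 0⊕1⊕0⊕0⊕1⊕0⊕0⊕1 = 1
s2 (pos 2,3,6,7,10,11,14,15): 1⊕1⊕0⊕0⊕0⊕0⊕0⊕1 = 1
s4 (pos 4,5,6,7,12,13,14,15): 0⊕0⊕0⊕0⊕0⊕0⊕0⊕1 = 1
s8 (pos 8,9,10,11,12,13,14,15): 1⊕1⊕0⊕0⊕0⊕0⊕0⊕1 = 1
Syndrome s8…s1 = 1111 → error at position 15.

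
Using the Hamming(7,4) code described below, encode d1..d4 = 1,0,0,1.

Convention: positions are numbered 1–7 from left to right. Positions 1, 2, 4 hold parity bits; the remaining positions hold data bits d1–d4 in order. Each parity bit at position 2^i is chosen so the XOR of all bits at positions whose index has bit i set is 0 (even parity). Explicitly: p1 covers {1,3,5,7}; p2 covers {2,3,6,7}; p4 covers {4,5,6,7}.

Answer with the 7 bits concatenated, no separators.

0011001

Place data at non-parity positions: p1 p2 1 p4 0 0 1
p1 (pos 1,3,5,7): XOR of data positions = 1⊕0⊕1 = 0
p2 (pos 2,3,6,7): XOR of data positions = 1⊕0⊕1 = 0
p4 (pos 4,5,6,7): XOR of data positions = 0⊕0⊕1 = 1
Codeword: 0011001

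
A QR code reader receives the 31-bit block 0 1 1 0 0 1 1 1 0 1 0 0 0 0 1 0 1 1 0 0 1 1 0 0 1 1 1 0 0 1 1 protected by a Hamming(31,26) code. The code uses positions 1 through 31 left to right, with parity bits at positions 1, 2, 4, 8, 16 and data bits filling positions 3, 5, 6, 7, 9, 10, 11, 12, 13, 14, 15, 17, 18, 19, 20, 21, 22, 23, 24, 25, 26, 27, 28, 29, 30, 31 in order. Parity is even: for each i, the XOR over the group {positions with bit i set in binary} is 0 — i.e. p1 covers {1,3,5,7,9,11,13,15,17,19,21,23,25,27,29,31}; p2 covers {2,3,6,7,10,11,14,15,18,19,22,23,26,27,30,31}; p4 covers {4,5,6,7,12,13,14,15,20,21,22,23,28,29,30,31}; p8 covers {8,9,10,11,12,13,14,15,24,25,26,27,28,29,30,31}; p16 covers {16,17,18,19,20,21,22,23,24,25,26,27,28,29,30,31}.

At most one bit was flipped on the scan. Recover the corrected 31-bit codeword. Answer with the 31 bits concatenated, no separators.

0110011101000010110111001110011

s1 (pos 1,3,5,7,9,11,13,15,17,19,21,23,25,27,29,31): 0⊕1⊕0⊕1⊕0⊕0⊕0⊕1⊕1⊕0⊕1⊕0⊕1⊕1⊕0⊕1 = 0
s2 (pos 2,3,6,7,10,11,14,15,18,19,22,23,26,27,30,31): 1⊕1⊕1⊕1⊕1⊕0⊕0⊕1⊕1⊕0⊕1⊕0⊕1⊕1⊕1⊕1 = 0
s4 (pos 4,5,6,7,12,13,14,15,20,21,22,23,28,29,30,31): 0⊕0⊕1⊕1⊕0⊕0⊕0⊕1⊕0⊕1⊕1⊕0⊕0⊕0⊕1⊕1 = 1
s8 (pos 8,9,10,11,12,13,14,15,24,25,26,27,28,29,30,31): 1⊕0⊕1⊕0⊕0⊕0⊕0⊕1⊕0⊕1⊕1⊕1⊕0⊕0⊕1⊕1 = 0
s16 (pos 16,17,18,19,20,21,22,23,24,25,26,27,28,29,30,31): 0⊕1⊕1⊕0⊕0⊕1⊕1⊕0⊕0⊕1⊕1⊕1⊕0⊕0⊕1⊕1 = 1
Syndrome s16…s1 = 10100 → error at position 20.
Flip position 20: 0110011101000010110011001110011 → 0110011101000010110111001110011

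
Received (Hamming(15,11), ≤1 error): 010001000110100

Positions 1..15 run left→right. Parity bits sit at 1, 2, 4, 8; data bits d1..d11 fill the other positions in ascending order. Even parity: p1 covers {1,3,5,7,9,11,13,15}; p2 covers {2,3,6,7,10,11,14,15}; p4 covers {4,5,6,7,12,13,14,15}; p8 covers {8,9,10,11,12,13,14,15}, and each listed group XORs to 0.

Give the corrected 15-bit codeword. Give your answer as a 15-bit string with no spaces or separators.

s1 (pos 1,3,5,7,9,11,13,15): 0⊕0⊕0⊕0⊕0⊕1⊕1⊕0 = 0
s2 (pos 2,3,6,7,10,11,14,15): 1⊕0⊕1⊕0⊕1⊕1⊕0⊕0 = 0
s4 (pos 4,5,6,7,12,13,14,15): 0⊕0⊕1⊕0⊕0⊕1⊕0⊕0 = 0
s8 (pos 8,9,10,11,12,13,14,15): 0⊕0⊕1⊕1⊕0⊕1⊕0⊕0 = 1
Syndrome s8…s1 = 1000 → error at position 8.
Flip position 8: 010001000110100 → 010001010110100

010001010110100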